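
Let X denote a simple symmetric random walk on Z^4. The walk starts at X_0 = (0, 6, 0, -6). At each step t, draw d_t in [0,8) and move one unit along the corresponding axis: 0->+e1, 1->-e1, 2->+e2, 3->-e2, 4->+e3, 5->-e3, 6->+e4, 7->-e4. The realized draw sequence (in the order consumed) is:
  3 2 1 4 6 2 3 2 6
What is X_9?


t=0: X=(0, 6, 0, -6), d=3 → -e2, X_1=(0, 5, 0, -6)
t=1: X=(0, 5, 0, -6), d=2 → +e2, X_2=(0, 6, 0, -6)
t=2: X=(0, 6, 0, -6), d=1 → -e1, X_3=(-1, 6, 0, -6)
t=3: X=(-1, 6, 0, -6), d=4 → +e3, X_4=(-1, 6, 1, -6)
t=4: X=(-1, 6, 1, -6), d=6 → +e4, X_5=(-1, 6, 1, -5)
t=5: X=(-1, 6, 1, -5), d=2 → +e2, X_6=(-1, 7, 1, -5)
t=6: X=(-1, 7, 1, -5), d=3 → -e2, X_7=(-1, 6, 1, -5)
t=7: X=(-1, 6, 1, -5), d=2 → +e2, X_8=(-1, 7, 1, -5)
t=8: X=(-1, 7, 1, -5), d=6 → +e4, X_9=(-1, 7, 1, -4)

(-1, 7, 1, -4)


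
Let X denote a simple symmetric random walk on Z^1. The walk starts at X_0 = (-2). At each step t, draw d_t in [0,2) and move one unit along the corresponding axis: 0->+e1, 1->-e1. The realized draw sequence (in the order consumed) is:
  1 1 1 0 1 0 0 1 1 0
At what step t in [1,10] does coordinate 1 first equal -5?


3

t=0: X=(-2), d=1 → -e1, X_1=(-3)
t=1: X=(-3), d=1 → -e1, X_2=(-4)
t=2: X=(-4), d=1 → -e1, X_3=(-5)
t=3: X=(-5), d=0 → +e1, X_4=(-4)
t=4: X=(-4), d=1 → -e1, X_5=(-5)
t=5: X=(-5), d=0 → +e1, X_6=(-4)
t=6: X=(-4), d=0 → +e1, X_7=(-3)
t=7: X=(-3), d=1 → -e1, X_8=(-4)
t=8: X=(-4), d=1 → -e1, X_9=(-5)
t=9: X=(-5), d=0 → +e1, X_10=(-4)


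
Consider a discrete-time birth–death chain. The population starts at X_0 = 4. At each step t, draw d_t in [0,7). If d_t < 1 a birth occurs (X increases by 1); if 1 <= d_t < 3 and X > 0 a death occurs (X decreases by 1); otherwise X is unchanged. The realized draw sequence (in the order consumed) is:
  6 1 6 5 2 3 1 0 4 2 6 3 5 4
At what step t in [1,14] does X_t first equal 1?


7

t=0: X=4, d=6 → hold, X_1=4
t=1: X=4, d=1 → death, X_2=3
t=2: X=3, d=6 → hold, X_3=3
t=3: X=3, d=5 → hold, X_4=3
t=4: X=3, d=2 → death, X_5=2
t=5: X=2, d=3 → hold, X_6=2
t=6: X=2, d=1 → death, X_7=1
t=7: X=1, d=0 → birth, X_8=2
t=8: X=2, d=4 → hold, X_9=2
t=9: X=2, d=2 → death, X_10=1
t=10: X=1, d=6 → hold, X_11=1
t=11: X=1, d=3 → hold, X_12=1
t=12: X=1, d=5 → hold, X_13=1
t=13: X=1, d=4 → hold, X_14=1


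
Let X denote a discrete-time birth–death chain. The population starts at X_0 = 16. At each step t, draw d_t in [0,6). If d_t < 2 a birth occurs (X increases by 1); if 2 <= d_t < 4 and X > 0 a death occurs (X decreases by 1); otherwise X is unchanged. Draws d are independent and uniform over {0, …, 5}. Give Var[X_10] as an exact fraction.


20/3

X can drop by at most 1 per step and X_0 = 16 > T = 10, so X_t >= 16 − t >= 6 > 0 for every t <= 10: the floor at 0 (the 'and X > 0' condition) never binds. Hence X_10 = X_0 + Σ_{t<10} Y_t with i.i.d. increments Y_t = y(d_t) ∈ {+1, −1, 0}.
Outcome values over d=0..5: [1, 1, -1, -1, 0, 0]
Σy = 0, Σy² = 4, M = 6
μ = 0/6 = 0,  σ² = 4/6 − (0)² = 2/3
Independent increments: Var[X_10] = 10·σ² = 10·(2/3) = 20/3


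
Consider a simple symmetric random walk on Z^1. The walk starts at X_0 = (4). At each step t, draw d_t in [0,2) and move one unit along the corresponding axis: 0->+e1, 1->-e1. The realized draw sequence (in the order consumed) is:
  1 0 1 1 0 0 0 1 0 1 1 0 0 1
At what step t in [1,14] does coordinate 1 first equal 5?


t=0: X=(4), d=1 → -e1, X_1=(3)
t=1: X=(3), d=0 → +e1, X_2=(4)
t=2: X=(4), d=1 → -e1, X_3=(3)
t=3: X=(3), d=1 → -e1, X_4=(2)
t=4: X=(2), d=0 → +e1, X_5=(3)
t=5: X=(3), d=0 → +e1, X_6=(4)
t=6: X=(4), d=0 → +e1, X_7=(5)
t=7: X=(5), d=1 → -e1, X_8=(4)
t=8: X=(4), d=0 → +e1, X_9=(5)
t=9: X=(5), d=1 → -e1, X_10=(4)
t=10: X=(4), d=1 → -e1, X_11=(3)
t=11: X=(3), d=0 → +e1, X_12=(4)
t=12: X=(4), d=0 → +e1, X_13=(5)
t=13: X=(5), d=1 → -e1, X_14=(4)

7


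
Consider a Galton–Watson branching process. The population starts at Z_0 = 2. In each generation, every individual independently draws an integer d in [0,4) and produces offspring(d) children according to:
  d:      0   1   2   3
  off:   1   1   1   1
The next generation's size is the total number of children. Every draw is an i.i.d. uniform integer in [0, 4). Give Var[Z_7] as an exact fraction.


Outcome values over d=0..3: [1, 1, 1, 1]
Σy = 4, Σy² = 4, M = 4
μ = 4/4 = 1,  σ² = 4/4 − (1)² = 0
V_0 = 0, E_0 = 2
V_1 = 0·E_0 + (1)²·V_0 = 0;  E_1 = 2
V_2 = 0·E_1 + (1)²·V_1 = 0;  E_2 = 2
V_3 = 0·E_2 + (1)²·V_2 = 0;  E_3 = 2
V_4 = 0·E_3 + (1)²·V_3 = 0;  E_4 = 2
V_5 = 0·E_4 + (1)²·V_4 = 0;  E_5 = 2
V_6 = 0·E_5 + (1)²·V_5 = 0;  E_6 = 2
V_7 = 0·E_6 + (1)²·V_6 = 0;  E_7 = 2

0


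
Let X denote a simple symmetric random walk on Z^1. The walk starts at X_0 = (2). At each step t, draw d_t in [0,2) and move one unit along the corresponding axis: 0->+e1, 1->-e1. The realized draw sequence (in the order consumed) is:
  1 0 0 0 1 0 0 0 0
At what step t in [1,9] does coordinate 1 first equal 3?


t=0: X=(2), d=1 → -e1, X_1=(1)
t=1: X=(1), d=0 → +e1, X_2=(2)
t=2: X=(2), d=0 → +e1, X_3=(3)
t=3: X=(3), d=0 → +e1, X_4=(4)
t=4: X=(4), d=1 → -e1, X_5=(3)
t=5: X=(3), d=0 → +e1, X_6=(4)
t=6: X=(4), d=0 → +e1, X_7=(5)
t=7: X=(5), d=0 → +e1, X_8=(6)
t=8: X=(6), d=0 → +e1, X_9=(7)

3


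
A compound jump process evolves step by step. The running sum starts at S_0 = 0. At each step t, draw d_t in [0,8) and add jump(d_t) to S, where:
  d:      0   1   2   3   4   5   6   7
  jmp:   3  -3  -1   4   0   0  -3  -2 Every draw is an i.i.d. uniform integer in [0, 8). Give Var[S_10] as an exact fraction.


Outcome values over d=0..7: [3, -3, -1, 4, 0, 0, -3, -2]
Σy = -2, Σy² = 48, M = 8
μ = -2/8 = -1/4,  σ² = 48/8 − (-1/4)² = 95/16
Independent increments: Var[S_10] = 10·σ² = 10·(95/16) = 475/8

475/8


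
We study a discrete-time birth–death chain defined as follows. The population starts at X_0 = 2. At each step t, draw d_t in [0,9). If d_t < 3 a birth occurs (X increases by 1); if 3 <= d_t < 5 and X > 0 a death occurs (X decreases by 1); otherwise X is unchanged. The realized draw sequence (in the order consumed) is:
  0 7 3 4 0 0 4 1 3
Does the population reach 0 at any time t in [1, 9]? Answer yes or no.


t=0: X=2, d=0 → birth, X_1=3
t=1: X=3, d=7 → hold, X_2=3
t=2: X=3, d=3 → death, X_3=2
t=3: X=2, d=4 → death, X_4=1
t=4: X=1, d=0 → birth, X_5=2
t=5: X=2, d=0 → birth, X_6=3
t=6: X=3, d=4 → death, X_7=2
t=7: X=2, d=1 → birth, X_8=3
t=8: X=3, d=3 → death, X_9=2

no


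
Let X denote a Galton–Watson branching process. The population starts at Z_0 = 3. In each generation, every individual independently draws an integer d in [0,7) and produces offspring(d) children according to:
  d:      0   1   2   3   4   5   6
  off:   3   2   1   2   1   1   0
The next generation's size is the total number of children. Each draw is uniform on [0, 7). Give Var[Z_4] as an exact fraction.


303960000/5764801

Outcome values over d=0..6: [3, 2, 1, 2, 1, 1, 0]
Σy = 10, Σy² = 20, M = 7
μ = 10/7 = 10/7,  σ² = 20/7 − (10/7)² = 40/49
V_0 = 0, E_0 = 3
V_1 = 40/49·E_0 + (10/7)²·V_0 = 120/49;  E_1 = 30/7
V_2 = 40/49·E_1 + (10/7)²·V_1 = 20400/2401;  E_2 = 300/49
V_3 = 40/49·E_2 + (10/7)²·V_2 = 2628000/117649;  E_3 = 3000/343
V_4 = 40/49·E_3 + (10/7)²·V_3 = 303960000/5764801;  E_4 = 30000/2401


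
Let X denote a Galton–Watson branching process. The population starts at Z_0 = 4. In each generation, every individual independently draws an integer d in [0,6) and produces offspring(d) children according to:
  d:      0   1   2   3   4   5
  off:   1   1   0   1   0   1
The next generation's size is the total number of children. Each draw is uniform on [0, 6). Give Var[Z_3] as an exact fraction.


Outcome values over d=0..5: [1, 1, 0, 1, 0, 1]
Σy = 4, Σy² = 4, M = 6
μ = 4/6 = 2/3,  σ² = 4/6 − (2/3)² = 2/9
V_0 = 0, E_0 = 4
V_1 = 2/9·E_0 + (2/3)²·V_0 = 8/9;  E_1 = 8/3
V_2 = 2/9·E_1 + (2/3)²·V_1 = 80/81;  E_2 = 16/9
V_3 = 2/9·E_2 + (2/3)²·V_2 = 608/729;  E_3 = 32/27

608/729


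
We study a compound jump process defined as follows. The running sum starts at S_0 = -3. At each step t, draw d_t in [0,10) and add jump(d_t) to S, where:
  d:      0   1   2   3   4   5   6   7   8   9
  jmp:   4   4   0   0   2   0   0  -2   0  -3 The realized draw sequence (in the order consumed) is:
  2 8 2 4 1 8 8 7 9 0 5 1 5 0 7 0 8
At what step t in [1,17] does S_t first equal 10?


14

t=0: S=-3, d=2, jump=0, S_1=-3
t=1: S=-3, d=8, jump=0, S_2=-3
t=2: S=-3, d=2, jump=0, S_3=-3
t=3: S=-3, d=4, jump=2, S_4=-1
t=4: S=-1, d=1, jump=4, S_5=3
t=5: S=3, d=8, jump=0, S_6=3
t=6: S=3, d=8, jump=0, S_7=3
t=7: S=3, d=7, jump=-2, S_8=1
t=8: S=1, d=9, jump=-3, S_9=-2
t=9: S=-2, d=0, jump=4, S_10=2
t=10: S=2, d=5, jump=0, S_11=2
t=11: S=2, d=1, jump=4, S_12=6
t=12: S=6, d=5, jump=0, S_13=6
t=13: S=6, d=0, jump=4, S_14=10
t=14: S=10, d=7, jump=-2, S_15=8
t=15: S=8, d=0, jump=4, S_16=12
t=16: S=12, d=8, jump=0, S_17=12


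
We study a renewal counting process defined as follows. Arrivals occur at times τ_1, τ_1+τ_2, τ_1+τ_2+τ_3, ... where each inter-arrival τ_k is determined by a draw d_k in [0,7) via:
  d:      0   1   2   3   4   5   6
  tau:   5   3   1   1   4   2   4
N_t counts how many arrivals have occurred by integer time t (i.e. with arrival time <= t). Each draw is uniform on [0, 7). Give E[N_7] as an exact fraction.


1842409/823543

Inter-arrival values over d=0..6: [5, 3, 1, 1, 4, 2, 4]
Each d has probability 1/7, so the pmf of τ is: f(1) = 2/7, f(2) = 1/7, f(3) = 1/7, f(4) = 2/7, f(5) = 1/7
Renewal equation for m(n) = E[N_n]: condition on τ_1 = k (if k <= n, one arrival plus a fresh copy on the remaining n−k steps): m(n) = F(n) + Σ_{k<=n} f(k)·m(n−k), where F(n) = P(τ <= n) and m(0) = 0
m(1) = F(1) = 2/7
m(2) = F(2) + f(1)·m(1) = 3/7 + 2/7·2/7 = 25/49
m(3) = F(3) + f(1)·m(2) + f(2)·m(1) = 4/7 + 2/7·25/49 + 1/7·2/7 = 260/343
m(4) = F(4) + f(1)·m(3) + f(2)·m(2) + f(3)·m(1) = 6/7 + 2/7·260/343 + 1/7·25/49 + 1/7·2/7 = 2851/2401
m(5) = F(5) + f(1)·m(4) + f(2)·m(3) + f(3)·m(2) + f(4)·m(1) = 1 + 2/7·2851/2401 + 1/7·260/343 + 1/7·25/49 + 2/7·2/7 = 26926/16807
m(6) = F(6) + f(1)·m(5) + f(2)·m(4) + f(3)·m(3) + f(4)·m(2) + f(5)·m(1) = 1 + 2/7·26926/16807 + 1/7·2851/2401 + 1/7·260/343 + 2/7·25/49 + 1/7·2/7 = 226150/117649
m(7) = F(7) + f(1)·m(6) + f(2)·m(5) + f(3)·m(4) + f(4)·m(3) + f(5)·m(2) = 1 + 2/7·226150/117649 + 1/7·26926/16807 + 1/7·2851/2401 + 2/7·260/343 + 1/7·25/49 = 1842409/823543
E[N_7] = m(7) = 1842409/823543


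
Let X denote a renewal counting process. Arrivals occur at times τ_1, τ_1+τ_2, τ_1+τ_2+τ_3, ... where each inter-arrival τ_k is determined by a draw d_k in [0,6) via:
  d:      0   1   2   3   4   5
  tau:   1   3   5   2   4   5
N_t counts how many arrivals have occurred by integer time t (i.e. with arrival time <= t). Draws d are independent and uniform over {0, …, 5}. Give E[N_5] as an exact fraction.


Inter-arrival values over d=0..5: [1, 3, 5, 2, 4, 5]
Each d has probability 1/6, so the pmf of τ is: f(1) = 1/6, f(2) = 1/6, f(3) = 1/6, f(4) = 1/6, f(5) = 1/3
Renewal equation for m(n) = E[N_n]: condition on τ_1 = k (if k <= n, one arrival plus a fresh copy on the remaining n−k steps): m(n) = F(n) + Σ_{k<=n} f(k)·m(n−k), where F(n) = P(τ <= n) and m(0) = 0
m(1) = F(1) = 1/6
m(2) = F(2) + f(1)·m(1) = 1/3 + 1/6·1/6 = 13/36
m(3) = F(3) + f(1)·m(2) + f(2)·m(1) = 1/2 + 1/6·13/36 + 1/6·1/6 = 127/216
m(4) = F(4) + f(1)·m(3) + f(2)·m(2) + f(3)·m(1) = 2/3 + 1/6·127/216 + 1/6·13/36 + 1/6·1/6 = 1105/1296
m(5) = F(5) + f(1)·m(4) + f(2)·m(3) + f(3)·m(2) + f(4)·m(1) = 1 + 1/6·1105/1296 + 1/6·127/216 + 1/6·13/36 + 1/6·1/6 = 10327/7776
E[N_5] = m(5) = 10327/7776

10327/7776


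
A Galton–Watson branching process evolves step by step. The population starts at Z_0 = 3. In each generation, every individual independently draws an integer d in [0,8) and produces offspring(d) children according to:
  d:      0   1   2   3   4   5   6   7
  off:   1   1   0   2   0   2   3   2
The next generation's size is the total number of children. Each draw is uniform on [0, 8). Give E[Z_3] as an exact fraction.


Outcome values over d=0..7: [1, 1, 0, 2, 0, 2, 3, 2]
Σy = 11, Σy² = 23, M = 8
μ = 11/8 = 11/8,  σ² = 23/8 − (11/8)² = 63/64
E[Z_0] = 3
E[Z_1] = 11/8·E[Z_0] = 33/8
E[Z_2] = 11/8·E[Z_1] = 363/64
E[Z_3] = 11/8·E[Z_2] = 3993/512

3993/512


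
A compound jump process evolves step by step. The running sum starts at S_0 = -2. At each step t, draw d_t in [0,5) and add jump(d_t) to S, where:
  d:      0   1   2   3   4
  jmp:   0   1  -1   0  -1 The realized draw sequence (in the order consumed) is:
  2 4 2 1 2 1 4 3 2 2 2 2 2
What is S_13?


-10

t=0: S=-2, d=2, jump=-1, S_1=-3
t=1: S=-3, d=4, jump=-1, S_2=-4
t=2: S=-4, d=2, jump=-1, S_3=-5
t=3: S=-5, d=1, jump=1, S_4=-4
t=4: S=-4, d=2, jump=-1, S_5=-5
t=5: S=-5, d=1, jump=1, S_6=-4
t=6: S=-4, d=4, jump=-1, S_7=-5
t=7: S=-5, d=3, jump=0, S_8=-5
t=8: S=-5, d=2, jump=-1, S_9=-6
t=9: S=-6, d=2, jump=-1, S_10=-7
t=10: S=-7, d=2, jump=-1, S_11=-8
t=11: S=-8, d=2, jump=-1, S_12=-9
t=12: S=-9, d=2, jump=-1, S_13=-10


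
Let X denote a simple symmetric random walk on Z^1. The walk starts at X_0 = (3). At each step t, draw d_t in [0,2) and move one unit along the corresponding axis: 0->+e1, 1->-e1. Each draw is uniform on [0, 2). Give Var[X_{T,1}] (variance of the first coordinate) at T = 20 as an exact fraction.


20

Outcome values over d=0..1: [1, -1]
Σy = 0, Σy² = 2, M = 2
μ = 0/2 = 0,  σ² = 2/2 − (0)² = 1
Independent increments: Var[X_20] = 20·σ² = 20·(1) = 20


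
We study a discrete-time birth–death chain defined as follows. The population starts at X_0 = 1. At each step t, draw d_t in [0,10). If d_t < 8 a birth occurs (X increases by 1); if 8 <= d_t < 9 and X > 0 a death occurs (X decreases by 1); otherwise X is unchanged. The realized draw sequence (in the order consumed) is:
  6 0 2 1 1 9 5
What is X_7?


t=0: X=1, d=6 → birth, X_1=2
t=1: X=2, d=0 → birth, X_2=3
t=2: X=3, d=2 → birth, X_3=4
t=3: X=4, d=1 → birth, X_4=5
t=4: X=5, d=1 → birth, X_5=6
t=5: X=6, d=9 → hold, X_6=6
t=6: X=6, d=5 → birth, X_7=7

7


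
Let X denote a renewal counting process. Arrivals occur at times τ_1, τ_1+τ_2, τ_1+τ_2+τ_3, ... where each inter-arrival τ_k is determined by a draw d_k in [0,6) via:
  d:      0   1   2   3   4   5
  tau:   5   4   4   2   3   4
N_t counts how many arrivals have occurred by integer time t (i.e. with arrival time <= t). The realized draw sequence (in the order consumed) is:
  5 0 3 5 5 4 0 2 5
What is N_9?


draw d_1=5: τ_1=4, arrival time A_1=4
draw d_2=0: τ_2=5, arrival time A_2=9
draw d_3=3: τ_3=2, arrival time A_3=11
draw d_4=5: τ_4=4, arrival time A_4=15
draw d_5=5: τ_5=4, arrival time A_5=19
draw d_6=4: τ_6=3, arrival time A_6=22
draw d_7=0: τ_7=5, arrival time A_7=27
draw d_8=2: τ_8=4, arrival time A_8=31
draw d_9=5: τ_9=4, arrival time A_9=35
N_t over t=0..9: 0:0 1:0 2:0 3:0 4:1 5:1 6:1 7:1 8:1 9:2

2


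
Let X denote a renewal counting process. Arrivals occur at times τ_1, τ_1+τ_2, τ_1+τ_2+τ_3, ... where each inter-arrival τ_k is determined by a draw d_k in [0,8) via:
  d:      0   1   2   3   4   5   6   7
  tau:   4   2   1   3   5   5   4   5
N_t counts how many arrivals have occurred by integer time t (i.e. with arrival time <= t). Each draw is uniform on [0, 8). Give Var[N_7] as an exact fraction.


Inter-arrival values over d=0..7: [4, 2, 1, 3, 5, 5, 4, 5]
Each d has probability 1/8, so the pmf of τ is: f(1) = 1/8, f(2) = 1/8, f(3) = 1/8, f(4) = 1/4, f(5) = 3/8
Let p_n(j) = P(N_n = j), with p_0 = [1]. Condition on τ_1: p_n(0) = P(τ > n), and for j >= 1, p_n(j) = Σ_{k<=n} f(k)·p_{n−k}(j−1)
p_1 = [7/8, 1/8]  (j = 0..1)
p_2 = [3/4, 15/64, 1/64]  (j = 0..2)
p_3 = [5/8, 21/64, 23/512, 1/512]  (j = 0..3)
p_4 = [3/8, 17/32, 11/128, 31/4096, 1/4096]  (j = 0..4)
p_5 = [0, 13/16, 43/256, 75/4096, 39/32768, 1/32768]  (j = 0..5)
p_6 = [0, 41/64, 161/512, 169/4096, 57/16384, 47/262144, 1/262144]  (j = 0..6)
p_7 = [0, 31/64, 107/256, 361/4096, 291/32768, 161/262144, 55/2097152, 1/2097152]  (j = 0..7)
E[N_7] = Σ j·p_7(j) = 3404665/2097152;  E[N_7²] = Σ j²·p_7(j) = 6517685/2097152
Var[N_7] = 6517685/2097152 − (3404665/2097152)² = 2076832370895/4398046511104

2076832370895/4398046511104


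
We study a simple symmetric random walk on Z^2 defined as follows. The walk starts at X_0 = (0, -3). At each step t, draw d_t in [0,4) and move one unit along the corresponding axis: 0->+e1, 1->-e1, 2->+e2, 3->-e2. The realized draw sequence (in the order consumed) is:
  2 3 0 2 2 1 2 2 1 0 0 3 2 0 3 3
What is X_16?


t=0: X=(0, -3), d=2 → +e2, X_1=(0, -2)
t=1: X=(0, -2), d=3 → -e2, X_2=(0, -3)
t=2: X=(0, -3), d=0 → +e1, X_3=(1, -3)
t=3: X=(1, -3), d=2 → +e2, X_4=(1, -2)
t=4: X=(1, -2), d=2 → +e2, X_5=(1, -1)
t=5: X=(1, -1), d=1 → -e1, X_6=(0, -1)
t=6: X=(0, -1), d=2 → +e2, X_7=(0, 0)
t=7: X=(0, 0), d=2 → +e2, X_8=(0, 1)
t=8: X=(0, 1), d=1 → -e1, X_9=(-1, 1)
t=9: X=(-1, 1), d=0 → +e1, X_10=(0, 1)
t=10: X=(0, 1), d=0 → +e1, X_11=(1, 1)
t=11: X=(1, 1), d=3 → -e2, X_12=(1, 0)
t=12: X=(1, 0), d=2 → +e2, X_13=(1, 1)
t=13: X=(1, 1), d=0 → +e1, X_14=(2, 1)
t=14: X=(2, 1), d=3 → -e2, X_15=(2, 0)
t=15: X=(2, 0), d=3 → -e2, X_16=(2, -1)

(2, -1)


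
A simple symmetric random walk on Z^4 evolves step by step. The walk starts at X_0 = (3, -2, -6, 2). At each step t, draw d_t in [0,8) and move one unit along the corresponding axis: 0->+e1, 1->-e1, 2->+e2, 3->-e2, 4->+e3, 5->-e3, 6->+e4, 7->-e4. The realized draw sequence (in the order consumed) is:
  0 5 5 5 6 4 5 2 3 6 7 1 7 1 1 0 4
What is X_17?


(2, -2, -8, 2)

t=0: X=(3, -2, -6, 2), d=0 → +e1, X_1=(4, -2, -6, 2)
t=1: X=(4, -2, -6, 2), d=5 → -e3, X_2=(4, -2, -7, 2)
t=2: X=(4, -2, -7, 2), d=5 → -e3, X_3=(4, -2, -8, 2)
t=3: X=(4, -2, -8, 2), d=5 → -e3, X_4=(4, -2, -9, 2)
t=4: X=(4, -2, -9, 2), d=6 → +e4, X_5=(4, -2, -9, 3)
t=5: X=(4, -2, -9, 3), d=4 → +e3, X_6=(4, -2, -8, 3)
t=6: X=(4, -2, -8, 3), d=5 → -e3, X_7=(4, -2, -9, 3)
t=7: X=(4, -2, -9, 3), d=2 → +e2, X_8=(4, -1, -9, 3)
t=8: X=(4, -1, -9, 3), d=3 → -e2, X_9=(4, -2, -9, 3)
t=9: X=(4, -2, -9, 3), d=6 → +e4, X_10=(4, -2, -9, 4)
t=10: X=(4, -2, -9, 4), d=7 → -e4, X_11=(4, -2, -9, 3)
t=11: X=(4, -2, -9, 3), d=1 → -e1, X_12=(3, -2, -9, 3)
t=12: X=(3, -2, -9, 3), d=7 → -e4, X_13=(3, -2, -9, 2)
t=13: X=(3, -2, -9, 2), d=1 → -e1, X_14=(2, -2, -9, 2)
t=14: X=(2, -2, -9, 2), d=1 → -e1, X_15=(1, -2, -9, 2)
t=15: X=(1, -2, -9, 2), d=0 → +e1, X_16=(2, -2, -9, 2)
t=16: X=(2, -2, -9, 2), d=4 → +e3, X_17=(2, -2, -8, 2)


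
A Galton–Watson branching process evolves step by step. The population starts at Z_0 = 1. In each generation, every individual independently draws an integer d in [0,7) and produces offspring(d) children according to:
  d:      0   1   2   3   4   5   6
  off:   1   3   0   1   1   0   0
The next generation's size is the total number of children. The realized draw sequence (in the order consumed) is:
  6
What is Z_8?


gen 0: Z_0=1, draws=[6], offspring=[0], Z_1=0
gen 1: Z_1=0, draws=[], offspring=[], Z_2=0
gen 2: Z_2=0, draws=[], offspring=[], Z_3=0
gen 3: Z_3=0, draws=[], offspring=[], Z_4=0
gen 4: Z_4=0, draws=[], offspring=[], Z_5=0
gen 5: Z_5=0, draws=[], offspring=[], Z_6=0
gen 6: Z_6=0, draws=[], offspring=[], Z_7=0
gen 7: Z_7=0, draws=[], offspring=[], Z_8=0

0


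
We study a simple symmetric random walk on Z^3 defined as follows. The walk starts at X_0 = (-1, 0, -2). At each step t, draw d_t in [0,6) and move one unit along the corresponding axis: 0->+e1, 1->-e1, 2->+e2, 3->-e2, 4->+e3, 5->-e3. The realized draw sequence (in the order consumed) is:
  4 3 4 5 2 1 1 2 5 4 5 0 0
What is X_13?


(-1, 1, -2)

t=0: X=(-1, 0, -2), d=4 → +e3, X_1=(-1, 0, -1)
t=1: X=(-1, 0, -1), d=3 → -e2, X_2=(-1, -1, -1)
t=2: X=(-1, -1, -1), d=4 → +e3, X_3=(-1, -1, 0)
t=3: X=(-1, -1, 0), d=5 → -e3, X_4=(-1, -1, -1)
t=4: X=(-1, -1, -1), d=2 → +e2, X_5=(-1, 0, -1)
t=5: X=(-1, 0, -1), d=1 → -e1, X_6=(-2, 0, -1)
t=6: X=(-2, 0, -1), d=1 → -e1, X_7=(-3, 0, -1)
t=7: X=(-3, 0, -1), d=2 → +e2, X_8=(-3, 1, -1)
t=8: X=(-3, 1, -1), d=5 → -e3, X_9=(-3, 1, -2)
t=9: X=(-3, 1, -2), d=4 → +e3, X_10=(-3, 1, -1)
t=10: X=(-3, 1, -1), d=5 → -e3, X_11=(-3, 1, -2)
t=11: X=(-3, 1, -2), d=0 → +e1, X_12=(-2, 1, -2)
t=12: X=(-2, 1, -2), d=0 → +e1, X_13=(-1, 1, -2)


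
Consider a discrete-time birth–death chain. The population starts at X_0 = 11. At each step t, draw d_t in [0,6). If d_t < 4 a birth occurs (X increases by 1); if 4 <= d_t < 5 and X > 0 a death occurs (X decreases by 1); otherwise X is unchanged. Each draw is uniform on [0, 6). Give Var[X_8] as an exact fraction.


X can drop by at most 1 per step and X_0 = 11 > T = 8, so X_t >= 11 − t >= 3 > 0 for every t <= 8: the floor at 0 (the 'and X > 0' condition) never binds. Hence X_8 = X_0 + Σ_{t<8} Y_t with i.i.d. increments Y_t = y(d_t) ∈ {+1, −1, 0}.
Outcome values over d=0..5: [1, 1, 1, 1, -1, 0]
Σy = 3, Σy² = 5, M = 6
μ = 3/6 = 1/2,  σ² = 5/6 − (1/2)² = 7/12
Independent increments: Var[X_8] = 8·σ² = 8·(7/12) = 14/3

14/3


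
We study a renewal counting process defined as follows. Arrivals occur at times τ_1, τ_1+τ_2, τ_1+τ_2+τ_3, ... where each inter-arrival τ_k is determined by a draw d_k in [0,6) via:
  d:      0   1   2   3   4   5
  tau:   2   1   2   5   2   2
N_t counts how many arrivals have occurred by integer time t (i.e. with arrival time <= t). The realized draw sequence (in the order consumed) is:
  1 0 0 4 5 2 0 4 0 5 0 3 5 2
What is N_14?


7

draw d_1=1: τ_1=1, arrival time A_1=1
draw d_2=0: τ_2=2, arrival time A_2=3
draw d_3=0: τ_3=2, arrival time A_3=5
draw d_4=4: τ_4=2, arrival time A_4=7
draw d_5=5: τ_5=2, arrival time A_5=9
draw d_6=2: τ_6=2, arrival time A_6=11
draw d_7=0: τ_7=2, arrival time A_7=13
draw d_8=4: τ_8=2, arrival time A_8=15
draw d_9=0: τ_9=2, arrival time A_9=17
draw d_10=5: τ_10=2, arrival time A_10=19
draw d_11=0: τ_11=2, arrival time A_11=21
draw d_12=3: τ_12=5, arrival time A_12=26
draw d_13=5: τ_13=2, arrival time A_13=28
draw d_14=2: τ_14=2, arrival time A_14=30
N_t over t=0..14: 0:0 1:1 2:1 3:2 4:2 5:3 6:3 7:4 8:4 9:5 10:5 11:6 12:6 13:7 14:7


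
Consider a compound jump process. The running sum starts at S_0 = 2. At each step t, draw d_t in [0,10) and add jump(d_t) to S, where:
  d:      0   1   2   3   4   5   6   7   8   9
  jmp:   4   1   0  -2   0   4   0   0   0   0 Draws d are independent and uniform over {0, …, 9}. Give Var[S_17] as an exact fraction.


Outcome values over d=0..9: [4, 1, 0, -2, 0, 4, 0, 0, 0, 0]
Σy = 7, Σy² = 37, M = 10
μ = 7/10 = 7/10,  σ² = 37/10 − (7/10)² = 321/100
Independent increments: Var[S_17] = 17·σ² = 17·(321/100) = 5457/100

5457/100


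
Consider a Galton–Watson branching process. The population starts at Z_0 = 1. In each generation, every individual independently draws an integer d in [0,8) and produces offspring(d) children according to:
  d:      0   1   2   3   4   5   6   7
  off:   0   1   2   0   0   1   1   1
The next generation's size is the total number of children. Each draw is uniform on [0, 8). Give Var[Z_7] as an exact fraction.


Outcome values over d=0..7: [0, 1, 2, 0, 0, 1, 1, 1]
Σy = 6, Σy² = 8, M = 8
μ = 6/8 = 3/4,  σ² = 8/8 − (3/4)² = 7/16
V_0 = 0, E_0 = 1
V_1 = 7/16·E_0 + (3/4)²·V_0 = 7/16;  E_1 = 3/4
V_2 = 7/16·E_1 + (3/4)²·V_1 = 147/256;  E_2 = 9/16
V_3 = 7/16·E_2 + (3/4)²·V_2 = 2331/4096;  E_3 = 27/64
V_4 = 7/16·E_3 + (3/4)²·V_3 = 33075/65536;  E_4 = 81/256
V_5 = 7/16·E_4 + (3/4)²·V_4 = 442827/1048576;  E_5 = 243/1024
V_6 = 7/16·E_5 + (3/4)²·V_5 = 5727267/16777216;  E_6 = 729/4096
V_7 = 7/16·E_6 + (3/4)²·V_6 = 72447291/268435456;  E_7 = 2187/16384

72447291/268435456


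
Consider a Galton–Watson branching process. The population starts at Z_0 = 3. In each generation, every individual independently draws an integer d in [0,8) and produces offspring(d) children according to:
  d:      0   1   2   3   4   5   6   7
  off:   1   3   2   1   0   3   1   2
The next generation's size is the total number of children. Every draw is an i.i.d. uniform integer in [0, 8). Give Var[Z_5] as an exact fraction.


365473553445/1073741824

Outcome values over d=0..7: [1, 3, 2, 1, 0, 3, 1, 2]
Σy = 13, Σy² = 29, M = 8
μ = 13/8 = 13/8,  σ² = 29/8 − (13/8)² = 63/64
V_0 = 0, E_0 = 3
V_1 = 63/64·E_0 + (13/8)²·V_0 = 189/64;  E_1 = 39/8
V_2 = 63/64·E_1 + (13/8)²·V_1 = 51597/4096;  E_2 = 507/64
V_3 = 63/64·E_2 + (13/8)²·V_2 = 10764117/262144;  E_3 = 6591/512
V_4 = 63/64·E_3 + (13/8)²·V_3 = 2031735069/16777216;  E_4 = 85683/4096
V_5 = 63/64·E_4 + (13/8)²·V_4 = 365473553445/1073741824;  E_5 = 1113879/32768


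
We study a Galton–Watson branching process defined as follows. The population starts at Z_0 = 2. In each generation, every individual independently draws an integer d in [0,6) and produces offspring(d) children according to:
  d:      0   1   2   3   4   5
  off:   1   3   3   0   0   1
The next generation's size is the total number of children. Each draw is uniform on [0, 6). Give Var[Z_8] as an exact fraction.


Outcome values over d=0..5: [1, 3, 3, 0, 0, 1]
Σy = 8, Σy² = 20, M = 6
μ = 8/6 = 4/3,  σ² = 20/6 − (4/3)² = 14/9
V_0 = 0, E_0 = 2
V_1 = 14/9·E_0 + (4/3)²·V_0 = 28/9;  E_1 = 8/3
V_2 = 14/9·E_1 + (4/3)²·V_1 = 784/81;  E_2 = 32/9
V_3 = 14/9·E_2 + (4/3)²·V_2 = 16576/729;  E_3 = 128/27
V_4 = 14/9·E_3 + (4/3)²·V_3 = 313600/6561;  E_4 = 512/81
V_5 = 14/9·E_4 + (4/3)²·V_4 = 5598208/59049;  E_5 = 2048/243
V_6 = 14/9·E_5 + (4/3)²·V_5 = 96538624/531441;  E_6 = 8192/729
V_7 = 14/9·E_6 + (4/3)²·V_6 = 1628225536/4782969;  E_7 = 32768/2187
V_8 = 14/9·E_7 + (4/3)²·V_7 = 27054899200/43046721;  E_8 = 131072/6561

27054899200/43046721


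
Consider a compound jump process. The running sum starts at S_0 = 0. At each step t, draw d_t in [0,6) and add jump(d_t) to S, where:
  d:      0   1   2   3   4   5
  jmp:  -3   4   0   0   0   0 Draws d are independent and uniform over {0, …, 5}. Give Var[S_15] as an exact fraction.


745/12

Outcome values over d=0..5: [-3, 4, 0, 0, 0, 0]
Σy = 1, Σy² = 25, M = 6
μ = 1/6 = 1/6,  σ² = 25/6 − (1/6)² = 149/36
Independent increments: Var[S_15] = 15·σ² = 15·(149/36) = 745/12


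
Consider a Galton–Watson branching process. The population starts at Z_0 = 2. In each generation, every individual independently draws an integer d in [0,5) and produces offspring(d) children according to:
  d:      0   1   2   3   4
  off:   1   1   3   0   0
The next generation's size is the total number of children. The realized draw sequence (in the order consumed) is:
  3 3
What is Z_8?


gen 0: Z_0=2, draws=[3, 3], offspring=[0, 0], Z_1=0
gen 1: Z_1=0, draws=[], offspring=[], Z_2=0
gen 2: Z_2=0, draws=[], offspring=[], Z_3=0
gen 3: Z_3=0, draws=[], offspring=[], Z_4=0
gen 4: Z_4=0, draws=[], offspring=[], Z_5=0
gen 5: Z_5=0, draws=[], offspring=[], Z_6=0
gen 6: Z_6=0, draws=[], offspring=[], Z_7=0
gen 7: Z_7=0, draws=[], offspring=[], Z_8=0

0


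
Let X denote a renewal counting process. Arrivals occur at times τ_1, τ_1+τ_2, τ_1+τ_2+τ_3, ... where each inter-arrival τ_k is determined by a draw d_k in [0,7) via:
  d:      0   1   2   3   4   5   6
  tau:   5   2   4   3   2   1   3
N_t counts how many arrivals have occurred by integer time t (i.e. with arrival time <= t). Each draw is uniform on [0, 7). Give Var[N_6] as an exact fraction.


7447978334/13841287201

Inter-arrival values over d=0..6: [5, 2, 4, 3, 2, 1, 3]
Each d has probability 1/7, so the pmf of τ is: f(1) = 1/7, f(2) = 2/7, f(3) = 2/7, f(4) = 1/7, f(5) = 1/7
Let p_n(j) = P(N_n = j), with p_0 = [1]. Condition on τ_1: p_n(0) = P(τ > n), and for j >= 1, p_n(j) = Σ_{k<=n} f(k)·p_{n−k}(j−1)
p_1 = [6/7, 1/7]  (j = 0..1)
p_2 = [4/7, 20/49, 1/49]  (j = 0..2)
p_3 = [2/7, 30/49, 34/343, 1/343]  (j = 0..3)
p_4 = [1/7, 29/49, 12/49, 48/2401, 1/2401]  (j = 0..4)
p_5 = [0, 26/49, 136/343, 166/2401, 62/16807, 1/16807]  (j = 0..5)
p_6 = [0, 16/49, 171/343, 379/2401, 276/16807, 76/117649, 1/117649]  (j = 0..6)
E[N_6] = Σ j·p_6(j) = 219549/117649;  E[N_6²] = Σ j²·p_6(j) = 473015/117649
Var[N_6] = 473015/117649 − (219549/117649)² = 7447978334/13841287201


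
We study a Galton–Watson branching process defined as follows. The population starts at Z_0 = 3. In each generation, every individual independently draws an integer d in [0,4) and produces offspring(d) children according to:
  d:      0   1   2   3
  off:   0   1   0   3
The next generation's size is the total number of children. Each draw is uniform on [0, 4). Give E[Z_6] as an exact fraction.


Outcome values over d=0..3: [0, 1, 0, 3]
Σy = 4, Σy² = 10, M = 4
μ = 4/4 = 1,  σ² = 10/4 − (1)² = 3/2
E[Z_0] = 3
E[Z_1] = 1·E[Z_0] = 3
E[Z_2] = 1·E[Z_1] = 3
E[Z_3] = 1·E[Z_2] = 3
E[Z_4] = 1·E[Z_3] = 3
E[Z_5] = 1·E[Z_4] = 3
E[Z_6] = 1·E[Z_5] = 3

3


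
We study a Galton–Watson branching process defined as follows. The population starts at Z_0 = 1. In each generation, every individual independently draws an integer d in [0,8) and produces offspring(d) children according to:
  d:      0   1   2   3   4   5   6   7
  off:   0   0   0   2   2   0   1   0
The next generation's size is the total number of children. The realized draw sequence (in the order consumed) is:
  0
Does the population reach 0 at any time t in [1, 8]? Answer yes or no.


yes

gen 0: Z_0=1, draws=[0], offspring=[0], Z_1=0
gen 1: Z_1=0, draws=[], offspring=[], Z_2=0
gen 2: Z_2=0, draws=[], offspring=[], Z_3=0
gen 3: Z_3=0, draws=[], offspring=[], Z_4=0
gen 4: Z_4=0, draws=[], offspring=[], Z_5=0
gen 5: Z_5=0, draws=[], offspring=[], Z_6=0
gen 6: Z_6=0, draws=[], offspring=[], Z_7=0
gen 7: Z_7=0, draws=[], offspring=[], Z_8=0


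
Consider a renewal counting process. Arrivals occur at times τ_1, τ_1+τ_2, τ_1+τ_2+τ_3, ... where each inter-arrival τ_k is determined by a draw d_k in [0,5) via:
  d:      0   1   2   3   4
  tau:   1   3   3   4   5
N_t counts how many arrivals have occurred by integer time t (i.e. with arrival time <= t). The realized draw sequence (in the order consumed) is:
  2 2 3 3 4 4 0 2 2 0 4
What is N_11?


draw d_1=2: τ_1=3, arrival time A_1=3
draw d_2=2: τ_2=3, arrival time A_2=6
draw d_3=3: τ_3=4, arrival time A_3=10
draw d_4=3: τ_4=4, arrival time A_4=14
draw d_5=4: τ_5=5, arrival time A_5=19
draw d_6=4: τ_6=5, arrival time A_6=24
draw d_7=0: τ_7=1, arrival time A_7=25
draw d_8=2: τ_8=3, arrival time A_8=28
draw d_9=2: τ_9=3, arrival time A_9=31
draw d_10=0: τ_10=1, arrival time A_10=32
draw d_11=4: τ_11=5, arrival time A_11=37
N_t over t=0..11: 0:0 1:0 2:0 3:1 4:1 5:1 6:2 7:2 8:2 9:2 10:3 11:3

3


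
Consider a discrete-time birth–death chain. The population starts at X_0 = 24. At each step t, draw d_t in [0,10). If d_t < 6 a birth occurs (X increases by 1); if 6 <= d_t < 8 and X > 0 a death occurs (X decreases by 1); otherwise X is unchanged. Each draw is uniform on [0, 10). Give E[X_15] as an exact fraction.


X can drop by at most 1 per step and X_0 = 24 > T = 15, so X_t >= 24 − t >= 9 > 0 for every t <= 15: the floor at 0 (the 'and X > 0' condition) never binds. Hence X_15 = X_0 + Σ_{t<15} Y_t with i.i.d. increments Y_t = y(d_t) ∈ {+1, −1, 0}.
Outcome values over d=0..9: [1, 1, 1, 1, 1, 1, -1, -1, 0, 0]
Σy = 4, Σy² = 8, M = 10
μ = 4/10 = 2/5,  σ² = 8/10 − (2/5)² = 16/25
E[X_15] = 24 + 15·(2/5) = 30

30


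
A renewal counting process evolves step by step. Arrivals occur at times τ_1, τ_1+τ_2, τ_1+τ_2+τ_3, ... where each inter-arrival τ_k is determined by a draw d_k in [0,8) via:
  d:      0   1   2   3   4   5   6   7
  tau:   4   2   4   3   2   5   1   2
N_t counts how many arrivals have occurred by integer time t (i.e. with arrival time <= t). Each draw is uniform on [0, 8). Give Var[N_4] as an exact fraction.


Inter-arrival values over d=0..7: [4, 2, 4, 3, 2, 5, 1, 2]
Each d has probability 1/8, so the pmf of τ is: f(1) = 1/8, f(2) = 3/8, f(3) = 1/8, f(4) = 1/4, f(5) = 1/8
Let p_n(j) = P(N_n = j), with p_0 = [1]. Condition on τ_1: p_n(0) = P(τ > n), and for j >= 1, p_n(j) = Σ_{k<=n} f(k)·p_{n−k}(j−1)
p_1 = [7/8, 1/8]  (j = 0..1)
p_2 = [1/2, 31/64, 1/64]  (j = 0..2)
p_3 = [3/8, 33/64, 55/512, 1/512]  (j = 0..3)
p_4 = [1/8, 19/32, 67/256, 79/4096, 1/4096]  (j = 0..4)
E[N_4] = Σ j·p_4(j) = 4817/4096;  E[N_4²] = Σ j²·p_4(j) = 7447/4096
Var[N_4] = 7447/4096 − (4817/4096)² = 7299423/16777216

7299423/16777216


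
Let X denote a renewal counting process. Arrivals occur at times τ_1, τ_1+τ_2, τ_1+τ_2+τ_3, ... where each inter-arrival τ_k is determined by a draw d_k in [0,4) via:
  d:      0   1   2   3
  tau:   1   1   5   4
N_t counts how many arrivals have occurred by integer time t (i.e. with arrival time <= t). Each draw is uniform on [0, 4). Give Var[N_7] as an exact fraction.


23039/16384

Inter-arrival values over d=0..3: [1, 1, 5, 4]
Each d has probability 1/4, so the pmf of τ is: f(1) = 1/2, f(4) = 1/4, f(5) = 1/4
Let p_n(j) = P(N_n = j), with p_0 = [1]. Condition on τ_1: p_n(0) = P(τ > n), and for j >= 1, p_n(j) = Σ_{k<=n} f(k)·p_{n−k}(j−1)
p_1 = [1/2, 1/2]  (j = 0..1)
p_2 = [1/2, 1/4, 1/4]  (j = 0..2)
p_3 = [1/2, 1/4, 1/8, 1/8]  (j = 0..3)
p_4 = [1/4, 1/2, 1/8, 1/16, 1/16]  (j = 0..4)
p_5 = [0, 1/2, 3/8, 1/16, 1/32, 1/32]  (j = 0..5)
p_6 = [0, 1/4, 7/16, 1/4, 1/32, 1/64, 1/64]  (j = 0..6)
p_7 = [0, 1/4, 1/4, 5/16, 5/32, 1/64, 1/128, 1/128]  (j = 0..7)
E[N_7] = Σ j·p_7(j) = 319/128;  E[N_7²] = Σ j²·p_7(j) = 975/128
Var[N_7] = 975/128 − (319/128)² = 23039/16384


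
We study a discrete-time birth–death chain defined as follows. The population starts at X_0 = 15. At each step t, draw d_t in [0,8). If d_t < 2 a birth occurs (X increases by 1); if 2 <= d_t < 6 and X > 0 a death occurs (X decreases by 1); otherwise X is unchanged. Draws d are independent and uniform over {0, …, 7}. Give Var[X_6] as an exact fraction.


X can drop by at most 1 per step and X_0 = 15 > T = 6, so X_t >= 15 − t >= 9 > 0 for every t <= 6: the floor at 0 (the 'and X > 0' condition) never binds. Hence X_6 = X_0 + Σ_{t<6} Y_t with i.i.d. increments Y_t = y(d_t) ∈ {+1, −1, 0}.
Outcome values over d=0..7: [1, 1, -1, -1, -1, -1, 0, 0]
Σy = -2, Σy² = 6, M = 8
μ = -2/8 = -1/4,  σ² = 6/8 − (-1/4)² = 11/16
Independent increments: Var[X_6] = 6·σ² = 6·(11/16) = 33/8

33/8


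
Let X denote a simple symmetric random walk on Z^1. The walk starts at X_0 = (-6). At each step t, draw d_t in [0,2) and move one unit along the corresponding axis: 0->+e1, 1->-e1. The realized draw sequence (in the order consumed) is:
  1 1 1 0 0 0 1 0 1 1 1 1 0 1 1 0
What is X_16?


(-10)

t=0: X=(-6), d=1 → -e1, X_1=(-7)
t=1: X=(-7), d=1 → -e1, X_2=(-8)
t=2: X=(-8), d=1 → -e1, X_3=(-9)
t=3: X=(-9), d=0 → +e1, X_4=(-8)
t=4: X=(-8), d=0 → +e1, X_5=(-7)
t=5: X=(-7), d=0 → +e1, X_6=(-6)
t=6: X=(-6), d=1 → -e1, X_7=(-7)
t=7: X=(-7), d=0 → +e1, X_8=(-6)
t=8: X=(-6), d=1 → -e1, X_9=(-7)
t=9: X=(-7), d=1 → -e1, X_10=(-8)
t=10: X=(-8), d=1 → -e1, X_11=(-9)
t=11: X=(-9), d=1 → -e1, X_12=(-10)
t=12: X=(-10), d=0 → +e1, X_13=(-9)
t=13: X=(-9), d=1 → -e1, X_14=(-10)
t=14: X=(-10), d=1 → -e1, X_15=(-11)
t=15: X=(-11), d=0 → +e1, X_16=(-10)


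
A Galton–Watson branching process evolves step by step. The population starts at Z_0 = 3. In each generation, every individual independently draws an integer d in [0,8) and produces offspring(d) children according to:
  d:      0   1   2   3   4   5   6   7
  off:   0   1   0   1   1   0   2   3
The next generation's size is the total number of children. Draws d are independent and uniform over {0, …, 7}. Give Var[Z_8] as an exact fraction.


24

Outcome values over d=0..7: [0, 1, 0, 1, 1, 0, 2, 3]
Σy = 8, Σy² = 16, M = 8
μ = 8/8 = 1,  σ² = 16/8 − (1)² = 1
V_0 = 0, E_0 = 3
V_1 = 1·E_0 + (1)²·V_0 = 3;  E_1 = 3
V_2 = 1·E_1 + (1)²·V_1 = 6;  E_2 = 3
V_3 = 1·E_2 + (1)²·V_2 = 9;  E_3 = 3
V_4 = 1·E_3 + (1)²·V_3 = 12;  E_4 = 3
V_5 = 1·E_4 + (1)²·V_4 = 15;  E_5 = 3
V_6 = 1·E_5 + (1)²·V_5 = 18;  E_6 = 3
V_7 = 1·E_6 + (1)²·V_6 = 21;  E_7 = 3
V_8 = 1·E_7 + (1)²·V_7 = 24;  E_8 = 3


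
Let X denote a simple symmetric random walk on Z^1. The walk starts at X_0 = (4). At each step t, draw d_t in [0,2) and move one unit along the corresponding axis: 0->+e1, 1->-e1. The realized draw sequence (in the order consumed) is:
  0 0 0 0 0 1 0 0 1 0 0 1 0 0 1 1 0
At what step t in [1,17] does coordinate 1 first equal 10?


t=0: X=(4), d=0 → +e1, X_1=(5)
t=1: X=(5), d=0 → +e1, X_2=(6)
t=2: X=(6), d=0 → +e1, X_3=(7)
t=3: X=(7), d=0 → +e1, X_4=(8)
t=4: X=(8), d=0 → +e1, X_5=(9)
t=5: X=(9), d=1 → -e1, X_6=(8)
t=6: X=(8), d=0 → +e1, X_7=(9)
t=7: X=(9), d=0 → +e1, X_8=(10)
t=8: X=(10), d=1 → -e1, X_9=(9)
t=9: X=(9), d=0 → +e1, X_10=(10)
t=10: X=(10), d=0 → +e1, X_11=(11)
t=11: X=(11), d=1 → -e1, X_12=(10)
t=12: X=(10), d=0 → +e1, X_13=(11)
t=13: X=(11), d=0 → +e1, X_14=(12)
t=14: X=(12), d=1 → -e1, X_15=(11)
t=15: X=(11), d=1 → -e1, X_16=(10)
t=16: X=(10), d=0 → +e1, X_17=(11)

8


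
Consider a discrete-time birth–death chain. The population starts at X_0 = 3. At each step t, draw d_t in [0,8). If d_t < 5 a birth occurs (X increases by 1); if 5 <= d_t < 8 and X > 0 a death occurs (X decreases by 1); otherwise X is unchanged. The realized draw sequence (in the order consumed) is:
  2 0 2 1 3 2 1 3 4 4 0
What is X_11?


t=0: X=3, d=2 → birth, X_1=4
t=1: X=4, d=0 → birth, X_2=5
t=2: X=5, d=2 → birth, X_3=6
t=3: X=6, d=1 → birth, X_4=7
t=4: X=7, d=3 → birth, X_5=8
t=5: X=8, d=2 → birth, X_6=9
t=6: X=9, d=1 → birth, X_7=10
t=7: X=10, d=3 → birth, X_8=11
t=8: X=11, d=4 → birth, X_9=12
t=9: X=12, d=4 → birth, X_10=13
t=10: X=13, d=0 → birth, X_11=14

14


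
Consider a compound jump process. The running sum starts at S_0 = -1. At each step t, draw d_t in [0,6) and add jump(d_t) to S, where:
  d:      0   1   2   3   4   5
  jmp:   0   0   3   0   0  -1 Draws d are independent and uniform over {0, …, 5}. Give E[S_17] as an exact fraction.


Outcome values over d=0..5: [0, 0, 3, 0, 0, -1]
Σy = 2, Σy² = 10, M = 6
μ = 2/6 = 1/3,  σ² = 10/6 − (1/3)² = 14/9
E[S_17] = -1 + 17·(1/3) = 14/3

14/3


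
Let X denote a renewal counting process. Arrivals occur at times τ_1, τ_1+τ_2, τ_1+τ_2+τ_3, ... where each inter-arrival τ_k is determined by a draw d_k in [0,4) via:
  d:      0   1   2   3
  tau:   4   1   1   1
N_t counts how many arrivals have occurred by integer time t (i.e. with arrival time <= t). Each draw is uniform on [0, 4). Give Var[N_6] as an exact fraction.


33535239/16777216

Inter-arrival values over d=0..3: [4, 1, 1, 1]
Each d has probability 1/4, so the pmf of τ is: f(1) = 3/4, f(4) = 1/4
Let p_n(j) = P(N_n = j), with p_0 = [1]. Condition on τ_1: p_n(0) = P(τ > n), and for j >= 1, p_n(j) = Σ_{k<=n} f(k)·p_{n−k}(j−1)
p_1 = [1/4, 3/4]  (j = 0..1)
p_2 = [1/4, 3/16, 9/16]  (j = 0..2)
p_3 = [1/4, 3/16, 9/64, 27/64]  (j = 0..3)
p_4 = [0, 7/16, 9/64, 27/256, 81/256]  (j = 0..4)
p_5 = [0, 1/16, 33/64, 27/256, 81/1024, 243/1024]  (j = 0..5)
p_6 = [0, 1/16, 3/32, 135/256, 81/1024, 243/4096, 729/4096]  (j = 0..6)
E[N_6] = Σ j·p_6(j) = 14389/4096;  E[N_6²] = Σ j²·p_6(j) = 58735/4096
Var[N_6] = 58735/4096 − (14389/4096)² = 33535239/16777216


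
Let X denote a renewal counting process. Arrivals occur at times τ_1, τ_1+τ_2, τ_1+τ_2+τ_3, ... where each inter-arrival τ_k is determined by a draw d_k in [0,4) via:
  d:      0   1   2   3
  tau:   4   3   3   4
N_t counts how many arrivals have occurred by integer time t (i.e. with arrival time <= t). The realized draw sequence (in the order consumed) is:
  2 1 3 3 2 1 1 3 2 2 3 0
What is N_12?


draw d_1=2: τ_1=3, arrival time A_1=3
draw d_2=1: τ_2=3, arrival time A_2=6
draw d_3=3: τ_3=4, arrival time A_3=10
draw d_4=3: τ_4=4, arrival time A_4=14
draw d_5=2: τ_5=3, arrival time A_5=17
draw d_6=1: τ_6=3, arrival time A_6=20
draw d_7=1: τ_7=3, arrival time A_7=23
draw d_8=3: τ_8=4, arrival time A_8=27
draw d_9=2: τ_9=3, arrival time A_9=30
draw d_10=2: τ_10=3, arrival time A_10=33
draw d_11=3: τ_11=4, arrival time A_11=37
draw d_12=0: τ_12=4, arrival time A_12=41
N_t over t=0..12: 0:0 1:0 2:0 3:1 4:1 5:1 6:2 7:2 8:2 9:2 10:3 11:3 12:3

3
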